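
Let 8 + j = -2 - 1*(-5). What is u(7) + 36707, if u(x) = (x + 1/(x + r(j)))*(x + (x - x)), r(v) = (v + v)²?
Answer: 3932899/107 ≈ 36756.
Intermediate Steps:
j = -5 (j = -8 + (-2 - 1*(-5)) = -8 + (-2 + 5) = -8 + 3 = -5)
r(v) = 4*v² (r(v) = (2*v)² = 4*v²)
u(x) = x*(x + 1/(100 + x)) (u(x) = (x + 1/(x + 4*(-5)²))*(x + (x - x)) = (x + 1/(x + 4*25))*(x + 0) = (x + 1/(x + 100))*x = (x + 1/(100 + x))*x = x*(x + 1/(100 + x)))
u(7) + 36707 = 7*(1 + 7² + 100*7)/(100 + 7) + 36707 = 7*(1 + 49 + 700)/107 + 36707 = 7*(1/107)*750 + 36707 = 5250/107 + 36707 = 3932899/107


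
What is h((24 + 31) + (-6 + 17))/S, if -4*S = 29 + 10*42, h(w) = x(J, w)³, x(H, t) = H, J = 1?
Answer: -4/449 ≈ -0.0089087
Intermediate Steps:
h(w) = 1 (h(w) = 1³ = 1)
S = -449/4 (S = -(29 + 10*42)/4 = -(29 + 420)/4 = -¼*449 = -449/4 ≈ -112.25)
h((24 + 31) + (-6 + 17))/S = 1/(-449/4) = 1*(-4/449) = -4/449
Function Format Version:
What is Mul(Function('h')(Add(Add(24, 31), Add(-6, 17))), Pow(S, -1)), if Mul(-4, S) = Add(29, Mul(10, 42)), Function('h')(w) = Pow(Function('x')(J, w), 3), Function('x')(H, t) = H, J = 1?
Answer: Rational(-4, 449) ≈ -0.0089087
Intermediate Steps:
Function('h')(w) = 1 (Function('h')(w) = Pow(1, 3) = 1)
S = Rational(-449, 4) (S = Mul(Rational(-1, 4), Add(29, Mul(10, 42))) = Mul(Rational(-1, 4), Add(29, 420)) = Mul(Rational(-1, 4), 449) = Rational(-449, 4) ≈ -112.25)
Mul(Function('h')(Add(Add(24, 31), Add(-6, 17))), Pow(S, -1)) = Mul(1, Pow(Rational(-449, 4), -1)) = Mul(1, Rational(-4, 449)) = Rational(-4, 449)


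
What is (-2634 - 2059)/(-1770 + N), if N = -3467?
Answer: 4693/5237 ≈ 0.89612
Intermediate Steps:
(-2634 - 2059)/(-1770 + N) = (-2634 - 2059)/(-1770 - 3467) = -4693/(-5237) = -4693*(-1/5237) = 4693/5237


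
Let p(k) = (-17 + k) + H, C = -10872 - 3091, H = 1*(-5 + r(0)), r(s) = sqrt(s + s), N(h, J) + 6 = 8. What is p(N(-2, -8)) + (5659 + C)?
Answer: -8324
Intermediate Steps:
N(h, J) = 2 (N(h, J) = -6 + 8 = 2)
r(s) = sqrt(2)*sqrt(s) (r(s) = sqrt(2*s) = sqrt(2)*sqrt(s))
H = -5 (H = 1*(-5 + sqrt(2)*sqrt(0)) = 1*(-5 + sqrt(2)*0) = 1*(-5 + 0) = 1*(-5) = -5)
C = -13963
p(k) = -22 + k (p(k) = (-17 + k) - 5 = -22 + k)
p(N(-2, -8)) + (5659 + C) = (-22 + 2) + (5659 - 13963) = -20 - 8304 = -8324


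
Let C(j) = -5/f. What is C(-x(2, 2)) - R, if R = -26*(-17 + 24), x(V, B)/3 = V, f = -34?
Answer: 6193/34 ≈ 182.15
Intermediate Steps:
x(V, B) = 3*V
R = -182 (R = -26*7 = -182)
C(j) = 5/34 (C(j) = -5/(-34) = -5*(-1/34) = 5/34)
C(-x(2, 2)) - R = 5/34 - 1*(-182) = 5/34 + 182 = 6193/34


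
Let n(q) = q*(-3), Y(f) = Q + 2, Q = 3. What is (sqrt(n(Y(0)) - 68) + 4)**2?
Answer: (4 + I*sqrt(83))**2 ≈ -67.0 + 72.883*I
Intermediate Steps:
Y(f) = 5 (Y(f) = 3 + 2 = 5)
n(q) = -3*q
(sqrt(n(Y(0)) - 68) + 4)**2 = (sqrt(-3*5 - 68) + 4)**2 = (sqrt(-15 - 68) + 4)**2 = (sqrt(-83) + 4)**2 = (I*sqrt(83) + 4)**2 = (4 + I*sqrt(83))**2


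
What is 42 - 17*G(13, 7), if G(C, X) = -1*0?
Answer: 42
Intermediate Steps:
G(C, X) = 0
42 - 17*G(13, 7) = 42 - 17*0 = 42 + 0 = 42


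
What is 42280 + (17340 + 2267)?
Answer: 61887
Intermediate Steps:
42280 + (17340 + 2267) = 42280 + 19607 = 61887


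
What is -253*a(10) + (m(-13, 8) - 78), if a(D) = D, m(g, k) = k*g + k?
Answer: -2704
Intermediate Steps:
m(g, k) = k + g*k (m(g, k) = g*k + k = k + g*k)
-253*a(10) + (m(-13, 8) - 78) = -253*10 + (8*(1 - 13) - 78) = -2530 + (8*(-12) - 78) = -2530 + (-96 - 78) = -2530 - 174 = -2704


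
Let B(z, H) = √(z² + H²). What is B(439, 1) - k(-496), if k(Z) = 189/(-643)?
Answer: 189/643 + √192722 ≈ 439.29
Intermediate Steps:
k(Z) = -189/643 (k(Z) = 189*(-1/643) = -189/643)
B(z, H) = √(H² + z²)
B(439, 1) - k(-496) = √(1² + 439²) - 1*(-189/643) = √(1 + 192721) + 189/643 = √192722 + 189/643 = 189/643 + √192722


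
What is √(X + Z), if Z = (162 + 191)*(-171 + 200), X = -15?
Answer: √10222 ≈ 101.10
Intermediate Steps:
Z = 10237 (Z = 353*29 = 10237)
√(X + Z) = √(-15 + 10237) = √10222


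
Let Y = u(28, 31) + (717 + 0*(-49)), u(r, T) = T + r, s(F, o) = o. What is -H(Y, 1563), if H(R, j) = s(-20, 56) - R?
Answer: 720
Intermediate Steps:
Y = 776 (Y = (31 + 28) + (717 + 0*(-49)) = 59 + (717 + 0) = 59 + 717 = 776)
H(R, j) = 56 - R
-H(Y, 1563) = -(56 - 1*776) = -(56 - 776) = -1*(-720) = 720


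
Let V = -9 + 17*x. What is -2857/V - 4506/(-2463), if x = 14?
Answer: -2001639/188009 ≈ -10.646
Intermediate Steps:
V = 229 (V = -9 + 17*14 = -9 + 238 = 229)
-2857/V - 4506/(-2463) = -2857/229 - 4506/(-2463) = -2857*1/229 - 4506*(-1/2463) = -2857/229 + 1502/821 = -2001639/188009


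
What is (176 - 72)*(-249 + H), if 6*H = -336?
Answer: -31720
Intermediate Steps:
H = -56 (H = (⅙)*(-336) = -56)
(176 - 72)*(-249 + H) = (176 - 72)*(-249 - 56) = 104*(-305) = -31720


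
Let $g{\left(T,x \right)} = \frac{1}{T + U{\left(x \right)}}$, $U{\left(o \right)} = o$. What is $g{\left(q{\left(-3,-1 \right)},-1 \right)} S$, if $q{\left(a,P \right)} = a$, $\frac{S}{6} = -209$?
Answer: $\frac{627}{2} \approx 313.5$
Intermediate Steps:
$S = -1254$ ($S = 6 \left(-209\right) = -1254$)
$g{\left(T,x \right)} = \frac{1}{T + x}$
$g{\left(q{\left(-3,-1 \right)},-1 \right)} S = \frac{1}{-3 - 1} \left(-1254\right) = \frac{1}{-4} \left(-1254\right) = \left(- \frac{1}{4}\right) \left(-1254\right) = \frac{627}{2}$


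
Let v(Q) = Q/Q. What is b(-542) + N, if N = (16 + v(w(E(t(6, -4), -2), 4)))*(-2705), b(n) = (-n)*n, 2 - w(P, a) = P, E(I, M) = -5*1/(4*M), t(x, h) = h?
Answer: -339749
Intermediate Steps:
E(I, M) = -5/(4*M)
w(P, a) = 2 - P
b(n) = -n²
v(Q) = 1
N = -45985 (N = (16 + 1)*(-2705) = 17*(-2705) = -45985)
b(-542) + N = -1*(-542)² - 45985 = -1*293764 - 45985 = -293764 - 45985 = -339749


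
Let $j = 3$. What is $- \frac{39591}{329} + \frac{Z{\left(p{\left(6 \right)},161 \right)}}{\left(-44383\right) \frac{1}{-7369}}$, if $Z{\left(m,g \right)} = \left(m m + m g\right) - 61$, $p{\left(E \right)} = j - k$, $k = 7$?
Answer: $- \frac{3427579642}{14602007} \approx -234.73$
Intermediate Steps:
$p{\left(E \right)} = -4$ ($p{\left(E \right)} = 3 - 7 = -4$)
$Z{\left(m,g \right)} = -61 + m^{2} + g m$ ($Z{\left(m,g \right)} = \left(m^{2} + g m\right) - 61 = -61 + m^{2} + g m$)
$- \frac{39591}{329} + \frac{Z{\left(p{\left(6 \right)},161 \right)}}{\left(-44383\right) \frac{1}{-7369}} = - \frac{39591}{329} + \frac{-61 + \left(-4\right)^{2} + 161 \left(-4\right)}{\left(-44383\right) \frac{1}{-7369}} = \left(-39591\right) \frac{1}{329} + \frac{-61 + 16 - 644}{\left(-44383\right) \left(- \frac{1}{7369}\right)} = - \frac{39591}{329} - \frac{689}{\frac{44383}{7369}} = - \frac{39591}{329} - \frac{5077241}{44383} = - \frac{3427579642}{14602007}$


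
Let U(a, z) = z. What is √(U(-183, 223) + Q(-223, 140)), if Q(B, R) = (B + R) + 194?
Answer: √334 ≈ 18.276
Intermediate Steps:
Q(B, R) = 194 + B + R
√(U(-183, 223) + Q(-223, 140)) = √(223 + (194 - 223 + 140)) = √(223 + 111) = √334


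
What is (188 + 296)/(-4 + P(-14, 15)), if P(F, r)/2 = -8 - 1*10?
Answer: -121/10 ≈ -12.100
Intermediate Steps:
P(F, r) = -36 (P(F, r) = 2*(-8 - 1*10) = 2*(-8 - 10) = 2*(-18) = -36)
(188 + 296)/(-4 + P(-14, 15)) = (188 + 296)/(-4 - 36) = 484/(-40) = 484*(-1/40) = -121/10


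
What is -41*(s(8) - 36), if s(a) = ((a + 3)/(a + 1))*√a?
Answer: 1476 - 902*√2/9 ≈ 1334.3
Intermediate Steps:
s(a) = √a*(3 + a)/(1 + a) (s(a) = ((3 + a)/(1 + a))*√a = √a*(3 + a)/(1 + a))
-41*(s(8) - 36) = -41*(√8*(3 + 8)/(1 + 8) - 36) = -41*((2*√2)*11/9 - 36) = -41*((2*√2)*(⅑)*11 - 36) = -41*(22*√2/9 - 36) = -41*(-36 + 22*√2/9) = 1476 - 902*√2/9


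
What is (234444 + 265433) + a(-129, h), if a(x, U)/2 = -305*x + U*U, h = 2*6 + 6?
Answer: 579215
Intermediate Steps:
h = 18 (h = 12 + 6 = 18)
a(x, U) = -610*x + 2*U**2 (a(x, U) = 2*(-305*x + U*U) = 2*(-305*x + U**2) = 2*(U**2 - 305*x) = -610*x + 2*U**2)
(234444 + 265433) + a(-129, h) = (234444 + 265433) + (-610*(-129) + 2*18**2) = 499877 + (78690 + 2*324) = 499877 + (78690 + 648) = 499877 + 79338 = 579215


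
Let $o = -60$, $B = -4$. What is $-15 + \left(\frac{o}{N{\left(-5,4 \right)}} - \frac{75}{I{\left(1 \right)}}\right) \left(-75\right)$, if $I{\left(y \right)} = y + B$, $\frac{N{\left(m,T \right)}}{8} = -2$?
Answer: $- \frac{8685}{4} \approx -2171.3$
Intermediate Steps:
$N{\left(m,T \right)} = -16$ ($N{\left(m,T \right)} = 8 \left(-2\right) = -16$)
$I{\left(y \right)} = -4 + y$ ($I{\left(y \right)} = y - 4 = -4 + y$)
$-15 + \left(\frac{o}{N{\left(-5,4 \right)}} - \frac{75}{I{\left(1 \right)}}\right) \left(-75\right) = -15 + \left(- \frac{60}{-16} - \frac{75}{-4 + 1}\right) \left(-75\right) = -15 + \left(\left(-60\right) \left(- \frac{1}{16}\right) - \frac{75}{-3}\right) \left(-75\right) = -15 + \left(\frac{15}{4} - -25\right) \left(-75\right) = -15 + \left(\frac{15}{4} + 25\right) \left(-75\right) = -15 + \frac{115}{4} \left(-75\right) = -15 - \frac{8625}{4} = - \frac{8685}{4}$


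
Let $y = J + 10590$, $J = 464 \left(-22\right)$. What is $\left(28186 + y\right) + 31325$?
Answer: $59893$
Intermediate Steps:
$J = -10208$
$y = 382$ ($y = -10208 + 10590 = 382$)
$\left(28186 + y\right) + 31325 = \left(28186 + 382\right) + 31325 = 28568 + 31325 = 59893$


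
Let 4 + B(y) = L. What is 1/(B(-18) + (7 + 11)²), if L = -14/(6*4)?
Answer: 12/3833 ≈ 0.0031307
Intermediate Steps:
L = -7/12 (L = -14/24 = -14*1/24 = -7/12 ≈ -0.58333)
B(y) = -55/12 (B(y) = -4 - 7/12 = -55/12)
1/(B(-18) + (7 + 11)²) = 1/(-55/12 + (7 + 11)²) = 1/(-55/12 + 18²) = 1/(-55/12 + 324) = 1/(3833/12) = 12/3833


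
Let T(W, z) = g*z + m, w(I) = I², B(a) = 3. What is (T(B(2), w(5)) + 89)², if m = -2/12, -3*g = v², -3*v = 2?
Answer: 21132409/2916 ≈ 7247.1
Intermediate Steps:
v = -⅔ (v = -⅓*2 = -⅔ ≈ -0.66667)
g = -4/27 (g = -(-⅔)²/3 = -⅓*4/9 = -4/27 ≈ -0.14815)
m = -⅙ (m = -2*1/12 = -⅙ ≈ -0.16667)
T(W, z) = -⅙ - 4*z/27 (T(W, z) = -4*z/27 - ⅙ = -⅙ - 4*z/27)
(T(B(2), w(5)) + 89)² = ((-⅙ - 4/27*5²) + 89)² = ((-⅙ - 4/27*25) + 89)² = ((-⅙ - 100/27) + 89)² = (-209/54 + 89)² = (4597/54)² = 21132409/2916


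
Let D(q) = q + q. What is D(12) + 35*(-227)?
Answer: -7921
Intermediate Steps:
D(q) = 2*q
D(12) + 35*(-227) = 2*12 + 35*(-227) = 24 - 7945 = -7921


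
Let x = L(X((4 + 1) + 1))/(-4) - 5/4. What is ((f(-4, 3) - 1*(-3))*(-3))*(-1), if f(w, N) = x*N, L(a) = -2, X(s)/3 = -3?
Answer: 9/4 ≈ 2.2500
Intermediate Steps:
X(s) = -9 (X(s) = 3*(-3) = -9)
x = -3/4 (x = -2/(-4) - 5/4 = -2*(-1/4) - 5*1/4 = 1/2 - 5/4 = -3/4 ≈ -0.75000)
f(w, N) = -3*N/4
((f(-4, 3) - 1*(-3))*(-3))*(-1) = ((-3/4*3 - 1*(-3))*(-3))*(-1) = ((-9/4 + 3)*(-3))*(-1) = ((3/4)*(-3))*(-1) = -9/4*(-1) = 9/4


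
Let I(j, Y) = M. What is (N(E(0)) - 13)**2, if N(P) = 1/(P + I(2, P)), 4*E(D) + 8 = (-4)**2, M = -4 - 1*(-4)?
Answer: 625/4 ≈ 156.25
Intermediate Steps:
M = 0 (M = -4 + 4 = 0)
I(j, Y) = 0
E(D) = 2 (E(D) = -2 + (1/4)*(-4)**2 = -2 + (1/4)*16 = -2 + 4 = 2)
N(P) = 1/P (N(P) = 1/(P + 0) = 1/P)
(N(E(0)) - 13)**2 = (1/2 - 13)**2 = (-25/2)**2 = 625/4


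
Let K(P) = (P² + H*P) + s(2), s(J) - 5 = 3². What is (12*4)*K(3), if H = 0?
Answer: 1104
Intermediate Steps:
s(J) = 14 (s(J) = 5 + 3² = 5 + 9 = 14)
K(P) = 14 + P² (K(P) = (P² + 0*P) + 14 = (P² + 0) + 14 = P² + 14 = 14 + P²)
(12*4)*K(3) = (12*4)*(14 + 3²) = 48*(14 + 9) = 48*23 = 1104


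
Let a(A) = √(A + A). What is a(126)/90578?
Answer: 3*√7/45289 ≈ 0.00017526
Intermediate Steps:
a(A) = √2*√A (a(A) = √(2*A) = √2*√A)
a(126)/90578 = (√2*√126)/90578 = (√2*(3*√14))*(1/90578) = (6*√7)*(1/90578) = 3*√7/45289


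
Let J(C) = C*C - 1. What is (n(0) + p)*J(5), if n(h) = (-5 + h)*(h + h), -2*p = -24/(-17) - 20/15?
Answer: -16/17 ≈ -0.94118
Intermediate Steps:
p = -2/51 (p = -(-24/(-17) - 20/15)/2 = -(-24*(-1/17) - 20*1/15)/2 = -(24/17 - 4/3)/2 = -1/2*4/51 = -2/51 ≈ -0.039216)
J(C) = -1 + C**2 (J(C) = C**2 - 1 = -1 + C**2)
n(h) = 2*h*(-5 + h) (n(h) = (-5 + h)*(2*h) = 2*h*(-5 + h))
(n(0) + p)*J(5) = (2*0*(-5 + 0) - 2/51)*(-1 + 5**2) = (2*0*(-5) - 2/51)*(-1 + 25) = (0 - 2/51)*24 = -2/51*24 = -16/17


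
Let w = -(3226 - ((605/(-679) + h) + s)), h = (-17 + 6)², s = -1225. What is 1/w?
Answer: -679/2940675 ≈ -0.00023090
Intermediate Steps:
h = 121 (h = (-11)² = 121)
w = -2940675/679 (w = -(3226 - ((605/(-679) + 121) - 1225)) = -(3226 - ((605*(-1/679) + 121) - 1225)) = -(3226 - ((-605/679 + 121) - 1225)) = -(3226 - (81554/679 - 1225)) = -(3226 - 1*(-750221/679)) = -(3226 + 750221/679) = -1*2940675/679 = -2940675/679 ≈ -4330.9)
1/w = 1/(-2940675/679) = -679/2940675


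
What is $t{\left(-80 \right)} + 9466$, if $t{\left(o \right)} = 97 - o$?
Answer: $9643$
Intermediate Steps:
$t{\left(-80 \right)} + 9466 = \left(97 - -80\right) + 9466 = \left(97 + 80\right) + 9466 = 177 + 9466 = 9643$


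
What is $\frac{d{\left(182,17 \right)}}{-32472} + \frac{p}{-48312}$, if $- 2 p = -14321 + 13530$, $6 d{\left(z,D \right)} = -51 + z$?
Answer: $- \frac{26321}{2971188} \approx -0.0088587$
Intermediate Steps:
$d{\left(z,D \right)} = - \frac{17}{2} + \frac{z}{6}$ ($d{\left(z,D \right)} = \frac{-51 + z}{6} = - \frac{17}{2} + \frac{z}{6}$)
$p = \frac{791}{2}$ ($p = - \frac{-14321 + 13530}{2} = \left(- \frac{1}{2}\right) \left(-791\right) = \frac{791}{2} \approx 395.5$)
$\frac{d{\left(182,17 \right)}}{-32472} + \frac{p}{-48312} = \frac{- \frac{17}{2} + \frac{1}{6} \cdot 182}{-32472} + \frac{791}{2 \left(-48312\right)} = \left(- \frac{17}{2} + \frac{91}{3}\right) \left(- \frac{1}{32472}\right) + \frac{791}{2} \left(- \frac{1}{48312}\right) = \frac{131}{6} \left(- \frac{1}{32472}\right) - \frac{791}{96624} = - \frac{131}{194832} - \frac{791}{96624} = - \frac{26321}{2971188}$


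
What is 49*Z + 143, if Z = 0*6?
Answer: 143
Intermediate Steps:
Z = 0
49*Z + 143 = 49*0 + 143 = 0 + 143 = 143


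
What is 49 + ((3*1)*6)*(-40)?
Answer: -671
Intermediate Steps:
49 + ((3*1)*6)*(-40) = 49 + (3*6)*(-40) = 49 + 18*(-40) = 49 - 720 = -671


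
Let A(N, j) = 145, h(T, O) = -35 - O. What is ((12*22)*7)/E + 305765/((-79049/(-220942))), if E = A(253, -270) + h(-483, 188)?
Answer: 878207951098/1027637 ≈ 8.5459e+5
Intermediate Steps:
E = -78 (E = 145 + (-35 - 1*188) = 145 + (-35 - 188) = 145 - 223 = -78)
((12*22)*7)/E + 305765/((-79049/(-220942))) = ((12*22)*7)/(-78) + 305765/((-79049/(-220942))) = (264*7)*(-1/78) + 305765/((-79049*(-1/220942))) = 1848*(-1/78) + 305765/(79049/220942) = -308/13 + 305765*(220942/79049) = -308/13 + 67556330630/79049 = 878207951098/1027637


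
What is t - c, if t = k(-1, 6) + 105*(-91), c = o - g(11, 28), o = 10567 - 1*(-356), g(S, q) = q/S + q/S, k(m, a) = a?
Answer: -225136/11 ≈ -20467.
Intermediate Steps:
g(S, q) = 2*q/S
o = 10923 (o = 10567 + 356 = 10923)
c = 120097/11 (c = 10923 - 2*28/11 = 10923 - 1*56/11 = 10923 - 56/11 = 120097/11 ≈ 10918.)
t = -9549 (t = 6 + 105*(-91) = 6 - 9555 = -9549)
t - c = -9549 - 1*120097/11 = -9549 - 120097/11 = -225136/11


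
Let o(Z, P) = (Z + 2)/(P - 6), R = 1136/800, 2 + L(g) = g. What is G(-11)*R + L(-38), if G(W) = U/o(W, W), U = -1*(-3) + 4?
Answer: -9551/450 ≈ -21.224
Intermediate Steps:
L(g) = -2 + g
R = 71/50 (R = 1136*(1/800) = 71/50 ≈ 1.4200)
o(Z, P) = (2 + Z)/(-6 + P)
U = 7 (U = 3 + 4 = 7)
G(W) = 7*(-6 + W)/(2 + W) (G(W) = 7/(((2 + W)/(-6 + W))) = 7*((-6 + W)/(2 + W)) = 7*(-6 + W)/(2 + W))
G(-11)*R + L(-38) = (7*(-6 - 11)/(2 - 11))*(71/50) + (-2 - 38) = (7*(-17)/(-9))*(71/50) - 40 = (7*(-⅑)*(-17))*(71/50) - 40 = (119/9)*(71/50) - 40 = 8449/450 - 40 = -9551/450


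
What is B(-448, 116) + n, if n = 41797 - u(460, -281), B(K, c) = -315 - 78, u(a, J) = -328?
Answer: 41732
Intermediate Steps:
B(K, c) = -393
n = 42125 (n = 41797 - 1*(-328) = 41797 + 328 = 42125)
B(-448, 116) + n = -393 + 42125 = 41732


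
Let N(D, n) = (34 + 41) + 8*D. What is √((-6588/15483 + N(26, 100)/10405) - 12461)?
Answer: I*√35935084028218281010/53700205 ≈ 111.63*I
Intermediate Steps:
N(D, n) = 75 + 8*D
√((-6588/15483 + N(26, 100)/10405) - 12461) = √((-6588/15483 + (75 + 8*26)/10405) - 12461) = √((-6588*1/15483 + (75 + 208)*(1/10405)) - 12461) = √((-2196/5161 + 283*(1/10405)) - 12461) = √((-2196/5161 + 283/10405) - 12461) = √(-21388817/53700205 - 12461) = √(-669179643322/53700205) = I*√35935084028218281010/53700205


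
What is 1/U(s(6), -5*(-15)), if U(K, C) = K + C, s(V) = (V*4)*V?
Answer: 1/219 ≈ 0.0045662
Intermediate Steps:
s(V) = 4*V² (s(V) = (4*V)*V = 4*V²)
U(K, C) = C + K
1/U(s(6), -5*(-15)) = 1/(-5*(-15) + 4*6²) = 1/(75 + 4*36) = 1/(75 + 144) = 1/219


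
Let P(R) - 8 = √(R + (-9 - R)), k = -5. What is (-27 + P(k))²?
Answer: 352 - 114*I ≈ 352.0 - 114.0*I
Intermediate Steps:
P(R) = 8 + 3*I (P(R) = 8 + √(R + (-9 - R)) = 8 + √(-9) = 8 + 3*I)
(-27 + P(k))² = (-27 + (8 + 3*I))² = (-19 + 3*I)²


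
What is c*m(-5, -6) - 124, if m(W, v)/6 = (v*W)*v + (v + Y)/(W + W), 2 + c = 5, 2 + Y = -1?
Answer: -16739/5 ≈ -3347.8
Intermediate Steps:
Y = -3 (Y = -2 - 1 = -3)
c = 3 (c = -2 + 5 = 3)
m(W, v) = 3*(-3 + v)/W + 6*W*v**2 (m(W, v) = 6*((v*W)*v + (v - 3)/(W + W)) = 6*((W*v)*v + (-3 + v)/((2*W))) = 6*(W*v**2 + (-3 + v)*(1/(2*W))) = 6*(W*v**2 + (-3 + v)/(2*W)) = 3*(-3 + v)/W + 6*W*v**2)
c*m(-5, -6) - 124 = 3*(3*(-3 - 6 + 2*(-5)**2*(-6)**2)/(-5)) - 124 = 3*(3*(-1/5)*(-3 - 6 + 2*25*36)) - 124 = 3*(3*(-1/5)*(-3 - 6 + 1800)) - 124 = 3*(3*(-1/5)*1791) - 124 = 3*(-5373/5) - 124 = -16119/5 - 124 = -16739/5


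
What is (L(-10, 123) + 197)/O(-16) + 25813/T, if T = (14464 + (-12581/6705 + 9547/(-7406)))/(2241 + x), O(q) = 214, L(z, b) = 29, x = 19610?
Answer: 2997007464662618917/76835093630293 ≈ 39006.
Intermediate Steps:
T = 718084987199/1085060132730 (T = (14464 + (-12581/6705 + 9547/(-7406)))/(2241 + 19610) = (14464 + (-12581*1/6705 + 9547*(-1/7406)))/21851 = (14464 + (-12581/6705 - 9547/7406))*(1/21851) = (14464 - 157187521/49657230)*(1/21851) = (718084987199/49657230)*(1/21851) = 718084987199/1085060132730 ≈ 0.66179)
(L(-10, 123) + 197)/O(-16) + 25813/T = (29 + 197)/214 + 25813/(718084987199/1085060132730) = 226*(1/214) + 25813*(1085060132730/718084987199) = 113/107 + 28008657206159490/718084987199 = 2997007464662618917/76835093630293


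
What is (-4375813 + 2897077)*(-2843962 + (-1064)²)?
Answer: 2531397881376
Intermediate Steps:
(-4375813 + 2897077)*(-2843962 + (-1064)²) = -1478736*(-2843962 + 1132096) = -1478736*(-1711866) = 2531397881376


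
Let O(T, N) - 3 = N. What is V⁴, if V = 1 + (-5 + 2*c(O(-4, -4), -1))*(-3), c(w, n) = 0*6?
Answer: 65536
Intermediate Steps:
O(T, N) = 3 + N
c(w, n) = 0
V = 16 (V = 1 + (-5 + 2*0)*(-3) = 1 + (-5 + 0)*(-3) = 1 - 5*(-3) = 1 + 15 = 16)
V⁴ = 16⁴ = 65536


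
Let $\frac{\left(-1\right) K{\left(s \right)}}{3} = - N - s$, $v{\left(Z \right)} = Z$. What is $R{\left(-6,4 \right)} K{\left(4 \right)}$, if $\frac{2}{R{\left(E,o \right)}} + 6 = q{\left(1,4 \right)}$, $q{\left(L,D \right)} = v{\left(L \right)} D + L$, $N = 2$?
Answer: $-36$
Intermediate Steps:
$q{\left(L,D \right)} = L + D L$ ($q{\left(L,D \right)} = L D + L = D L + L = L + D L$)
$R{\left(E,o \right)} = -2$ ($R{\left(E,o \right)} = \frac{2}{-6 + 1 \left(1 + 4\right)} = \frac{2}{-6 + 1 \cdot 5} = \frac{2}{-6 + 5} = \frac{2}{-1} = 2 \left(-1\right) = -2$)
$K{\left(s \right)} = 6 + 3 s$ ($K{\left(s \right)} = - 3 \left(\left(-1\right) 2 - s\right) = - 3 \left(-2 - s\right) = 6 + 3 s$)
$R{\left(-6,4 \right)} K{\left(4 \right)} = - 2 \left(6 + 3 \cdot 4\right) = - 2 \left(6 + 12\right) = \left(-2\right) 18 = -36$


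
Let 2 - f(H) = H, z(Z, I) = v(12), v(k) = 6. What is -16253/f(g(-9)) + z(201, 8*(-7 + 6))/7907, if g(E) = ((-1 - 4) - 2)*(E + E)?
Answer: 128513215/980468 ≈ 131.07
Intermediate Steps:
z(Z, I) = 6
g(E) = -14*E (g(E) = (-5 - 2)*(2*E) = -14*E)
f(H) = 2 - H
-16253/f(g(-9)) + z(201, 8*(-7 + 6))/7907 = -16253/(2 - (-14)*(-9)) + 6/7907 = -16253/(2 - 1*126) + 6*(1/7907) = -16253/(2 - 126) + 6/7907 = -16253/(-124) + 6/7907 = -16253*(-1/124) + 6/7907 = 16253/124 + 6/7907 = 128513215/980468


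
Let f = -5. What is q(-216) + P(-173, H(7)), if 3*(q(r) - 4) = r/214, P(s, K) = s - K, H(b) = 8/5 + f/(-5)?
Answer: -91986/535 ≈ -171.94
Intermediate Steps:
H(b) = 13/5 (H(b) = 8/5 - 5/(-5) = 8*(⅕) - 5*(-⅕) = 8/5 + 1 = 13/5)
q(r) = 4 + r/642 (q(r) = 4 + (r/214)/3 = 4 + r/642)
q(-216) + P(-173, H(7)) = (4 + (1/642)*(-216)) + (-173 - 1*13/5) = (4 - 36/107) + (-173 - 13/5) = 392/107 - 878/5 = -91986/535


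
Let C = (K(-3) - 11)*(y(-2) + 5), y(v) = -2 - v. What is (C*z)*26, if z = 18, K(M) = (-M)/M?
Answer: -28080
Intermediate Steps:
K(M) = -1
C = -60 (C = (-1 - 11)*((-2 - 1*(-2)) + 5) = -12*((-2 + 2) + 5) = -12*(0 + 5) = -12*5 = -60)
(C*z)*26 = -60*18*26 = -1080*26 = -28080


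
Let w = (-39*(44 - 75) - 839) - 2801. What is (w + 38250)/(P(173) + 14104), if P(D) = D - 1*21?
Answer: 35819/14256 ≈ 2.5126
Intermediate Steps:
w = -2431 (w = (-39*(-31) - 839) - 2801 = (1209 - 839) - 2801 = 370 - 2801 = -2431)
P(D) = -21 + D (P(D) = D - 21 = -21 + D)
(w + 38250)/(P(173) + 14104) = (-2431 + 38250)/((-21 + 173) + 14104) = 35819/(152 + 14104) = 35819/14256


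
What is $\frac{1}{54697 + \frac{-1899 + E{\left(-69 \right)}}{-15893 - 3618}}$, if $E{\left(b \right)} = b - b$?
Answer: $\frac{19511}{1067195066} \approx 1.8283 \cdot 10^{-5}$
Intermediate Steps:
$E{\left(b \right)} = 0$
$\frac{1}{54697 + \frac{-1899 + E{\left(-69 \right)}}{-15893 - 3618}} = \frac{1}{54697 + \frac{-1899 + 0}{-15893 - 3618}} = \frac{1}{54697 - \frac{1899}{-19511}} = \frac{1}{54697 - - \frac{1899}{19511}} = \frac{1}{54697 + \frac{1899}{19511}} = \frac{1}{\frac{1067195066}{19511}} = \frac{19511}{1067195066}$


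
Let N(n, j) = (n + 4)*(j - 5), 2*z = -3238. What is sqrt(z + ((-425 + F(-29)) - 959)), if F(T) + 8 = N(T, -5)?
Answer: I*sqrt(2761) ≈ 52.545*I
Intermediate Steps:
z = -1619 (z = (1/2)*(-3238) = -1619)
N(n, j) = (-5 + j)*(4 + n) (N(n, j) = (4 + n)*(-5 + j) = (-5 + j)*(4 + n))
F(T) = -48 - 10*T (F(T) = -8 + (-20 - 5*T + 4*(-5) - 5*T) = -8 + (-20 - 5*T - 20 - 5*T) = -8 + (-40 - 10*T) = -48 - 10*T)
sqrt(z + ((-425 + F(-29)) - 959)) = sqrt(-1619 + ((-425 + (-48 - 10*(-29))) - 959)) = sqrt(-1619 + ((-425 + (-48 + 290)) - 959)) = sqrt(-1619 + ((-425 + 242) - 959)) = sqrt(-1619 + (-183 - 959)) = sqrt(-1619 - 1142) = sqrt(-2761) = I*sqrt(2761)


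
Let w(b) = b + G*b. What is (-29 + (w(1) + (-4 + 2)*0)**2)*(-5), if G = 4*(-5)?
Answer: -1660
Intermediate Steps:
G = -20
w(b) = -19*b (w(b) = b - 20*b = -19*b)
(-29 + (w(1) + (-4 + 2)*0)**2)*(-5) = (-29 + (-19*1 + (-4 + 2)*0)**2)*(-5) = (-29 + (-19 - 2*0)**2)*(-5) = (-29 + (-19 + 0)**2)*(-5) = (-29 + (-19)**2)*(-5) = (-29 + 361)*(-5) = 332*(-5) = -1660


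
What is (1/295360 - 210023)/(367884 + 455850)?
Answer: -62032393279/243298074240 ≈ -0.25496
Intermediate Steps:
(1/295360 - 210023)/(367884 + 455850) = (1/295360 - 210023)/823734 = -62032393279/295360*1/823734 = -62032393279/243298074240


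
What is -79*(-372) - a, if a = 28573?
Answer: 815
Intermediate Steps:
-79*(-372) - a = -79*(-372) - 1*28573 = 29388 - 28573 = 815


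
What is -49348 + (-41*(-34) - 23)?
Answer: -47977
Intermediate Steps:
-49348 + (-41*(-34) - 23) = -49348 + (1394 - 23) = -49348 + 1371 = -47977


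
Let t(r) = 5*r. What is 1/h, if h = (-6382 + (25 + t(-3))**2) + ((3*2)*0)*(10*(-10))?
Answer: -1/6282 ≈ -0.00015918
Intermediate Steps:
h = -6282 (h = (-6382 + (25 + 5*(-3))**2) + ((3*2)*0)*(10*(-10)) = (-6382 + (25 - 15)**2) + (6*0)*(-100) = (-6382 + 10**2) + 0*(-100) = (-6382 + 100) + 0 = -6282 + 0 = -6282)
1/h = 1/(-6282) = -1/6282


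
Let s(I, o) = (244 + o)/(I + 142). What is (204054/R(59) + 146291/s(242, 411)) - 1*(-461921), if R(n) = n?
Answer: 21298961311/38645 ≈ 5.5114e+5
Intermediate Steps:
s(I, o) = (244 + o)/(142 + I)
(204054/R(59) + 146291/s(242, 411)) - 1*(-461921) = (204054/59 + 146291/(((244 + 411)/(142 + 242)))) - 1*(-461921) = (204054*(1/59) + 146291/((655/384))) + 461921 = (204054/59 + 146291/(((1/384)*655))) + 461921 = (204054/59 + 146291/(655/384)) + 461921 = (204054/59 + 146291*(384/655)) + 461921 = (204054/59 + 56175744/655) + 461921 = 3448024266/38645 + 461921 = 21298961311/38645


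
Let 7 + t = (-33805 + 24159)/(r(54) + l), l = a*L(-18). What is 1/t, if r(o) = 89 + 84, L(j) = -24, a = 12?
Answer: 115/8841 ≈ 0.013008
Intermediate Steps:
l = -288 (l = 12*(-24) = -288)
r(o) = 173
t = 8841/115 (t = -7 + (-33805 + 24159)/(173 - 288) = -7 - 9646/(-115) = -7 - 9646*(-1/115) = -7 + 9646/115 = 8841/115 ≈ 76.878)
1/t = 1/(8841/115) = 115/8841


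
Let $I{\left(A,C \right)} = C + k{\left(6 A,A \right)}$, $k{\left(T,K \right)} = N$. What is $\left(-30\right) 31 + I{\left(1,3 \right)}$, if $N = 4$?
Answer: $-923$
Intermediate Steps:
$k{\left(T,K \right)} = 4$
$I{\left(A,C \right)} = 4 + C$ ($I{\left(A,C \right)} = C + 4 = 4 + C$)
$\left(-30\right) 31 + I{\left(1,3 \right)} = \left(-30\right) 31 + \left(4 + 3\right) = -930 + 7 = -923$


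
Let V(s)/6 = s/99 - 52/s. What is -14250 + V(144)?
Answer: -940067/66 ≈ -14243.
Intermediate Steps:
V(s) = -312/s + 2*s/33 (V(s) = 6*(s/99 - 52/s) = 6*(-52/s + s/99) = -312/s + 2*s/33)
-14250 + V(144) = -14250 + (-312/144 + (2/33)*144) = -14250 + (-312*1/144 + 96/11) = -14250 + (-13/6 + 96/11) = -14250 + 433/66 = -940067/66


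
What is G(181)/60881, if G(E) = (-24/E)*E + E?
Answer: 157/60881 ≈ 0.0025788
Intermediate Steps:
G(E) = -24 + E (G(E) = (-24/E)*E + E = -24 + E)
G(181)/60881 = (-24 + 181)/60881 = 157*(1/60881) = 157/60881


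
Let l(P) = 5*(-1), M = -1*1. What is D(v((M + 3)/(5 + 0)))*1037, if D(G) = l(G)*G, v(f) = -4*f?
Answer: 8296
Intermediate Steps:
M = -1
l(P) = -5
D(G) = -5*G
D(v((M + 3)/(5 + 0)))*1037 = -(-20)*(-1 + 3)/(5 + 0)*1037 = -(-20)*2/5*1037 = -5*(-8/5)*1037 = 8*1037 = 8296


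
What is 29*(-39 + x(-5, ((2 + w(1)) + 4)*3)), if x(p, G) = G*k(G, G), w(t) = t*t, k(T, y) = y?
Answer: 11658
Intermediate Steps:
w(t) = t**2
x(p, G) = G**2 (x(p, G) = G*G = G**2)
29*(-39 + x(-5, ((2 + w(1)) + 4)*3)) = 29*(-39 + (((2 + 1**2) + 4)*3)**2) = 29*(-39 + (((2 + 1) + 4)*3)**2) = 29*(-39 + ((3 + 4)*3)**2) = 29*(-39 + (7*3)**2) = 29*(-39 + 21**2) = 29*(-39 + 441) = 29*402 = 11658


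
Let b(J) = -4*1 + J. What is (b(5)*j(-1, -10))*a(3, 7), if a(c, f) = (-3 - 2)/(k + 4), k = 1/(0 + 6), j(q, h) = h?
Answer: 12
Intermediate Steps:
k = 1/6 ≈ 0.16667
b(J) = -4 + J
a(c, f) = -6/5 (a(c, f) = (-3 - 2)/(1/6 + 4) = -5/25/6 = -5*6/25 = -6/5)
(b(5)*j(-1, -10))*a(3, 7) = ((-4 + 5)*(-10))*(-6/5) = (1*(-10))*(-6/5) = -10*(-6/5) = 12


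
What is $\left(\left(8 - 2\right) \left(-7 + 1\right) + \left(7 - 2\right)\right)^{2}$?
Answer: $961$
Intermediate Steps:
$\left(\left(8 - 2\right) \left(-7 + 1\right) + \left(7 - 2\right)\right)^{2} = \left(6 \left(-6\right) + \left(7 - 2\right)\right)^{2} = \left(-36 + 5\right)^{2} = \left(-31\right)^{2} = 961$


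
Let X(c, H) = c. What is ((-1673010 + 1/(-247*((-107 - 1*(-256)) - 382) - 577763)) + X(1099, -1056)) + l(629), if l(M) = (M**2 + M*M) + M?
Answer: -457786560001/520212 ≈ -8.8000e+5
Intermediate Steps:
l(M) = M + 2*M**2 (l(M) = (M**2 + M**2) + M = 2*M**2 + M = M + 2*M**2)
((-1673010 + 1/(-247*((-107 - 1*(-256)) - 382) - 577763)) + X(1099, -1056)) + l(629) = ((-1673010 + 1/(-247*((-107 - 1*(-256)) - 382) - 577763)) + 1099) + 629*(1 + 2*629) = ((-1673010 + 1/(-247*((-107 + 256) - 382) - 577763)) + 1099) + 629*(1 + 1258) = ((-1673010 + 1/(-247*(149 - 382) - 577763)) + 1099) + 629*1259 = ((-1673010 + 1/(-247*(-233) - 577763)) + 1099) + 791911 = ((-1673010 + 1/(57551 - 577763)) + 1099) + 791911 = ((-1673010 + 1/(-520212)) + 1099) + 791911 = ((-1673010 - 1/520212) + 1099) + 791911 = (-870319878121/520212 + 1099) + 791911 = -869748165133/520212 + 791911 = -457786560001/520212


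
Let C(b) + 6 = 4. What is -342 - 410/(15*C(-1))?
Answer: -985/3 ≈ -328.33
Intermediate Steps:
C(b) = -2 (C(b) = -6 + 4 = -2)
-342 - 410/(15*C(-1)) = -342 - 410/(15*(-2)) = -342 - 410/(-30) = -342 - 410*(-1)/30 = -342 - 1*(-41/3) = -342 + 41/3 = -985/3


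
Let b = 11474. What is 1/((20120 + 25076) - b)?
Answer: 1/33722 ≈ 2.9654e-5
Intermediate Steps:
1/((20120 + 25076) - b) = 1/((20120 + 25076) - 1*11474) = 1/(45196 - 11474) = 1/33722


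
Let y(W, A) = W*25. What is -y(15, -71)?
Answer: -375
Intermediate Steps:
y(W, A) = 25*W
-y(15, -71) = -25*15 = -1*375 = -375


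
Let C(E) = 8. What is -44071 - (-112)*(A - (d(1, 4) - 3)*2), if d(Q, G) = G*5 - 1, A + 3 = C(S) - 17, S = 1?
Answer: -48999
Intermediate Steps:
A = -12 (A = -3 + (8 - 17) = -3 - 9 = -12)
d(Q, G) = -1 + 5*G (d(Q, G) = 5*G - 1 = -1 + 5*G)
-44071 - (-112)*(A - (d(1, 4) - 3)*2) = -44071 - (-112)*(-12 - ((-1 + 5*4) - 3)*2) = -44071 - (-112)*(-12 - ((-1 + 20) - 3)*2) = -44071 - (-112)*(-12 - (19 - 3)*2) = -44071 - (-112)*(-12 - 16*2) = -44071 - (-112)*(-12 - 1*32) = -44071 - (-112)*(-12 - 32) = -44071 - (-112)*(-44) = -44071 - 1*4928 = -44071 - 4928 = -48999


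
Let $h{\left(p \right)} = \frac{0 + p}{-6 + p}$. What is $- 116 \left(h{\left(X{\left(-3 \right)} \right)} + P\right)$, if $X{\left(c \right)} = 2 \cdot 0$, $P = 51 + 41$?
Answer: $-10672$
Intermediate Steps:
$P = 92$
$X{\left(c \right)} = 0$
$h{\left(p \right)} = \frac{p}{-6 + p}$
$- 116 \left(h{\left(X{\left(-3 \right)} \right)} + P\right) = - 116 \left(\frac{0}{-6 + 0} + 92\right) = - 116 \left(\frac{0}{-6} + 92\right) = - 116 \left(0 \left(- \frac{1}{6}\right) + 92\right) = - 116 \left(0 + 92\right) = \left(-116\right) 92 = -10672$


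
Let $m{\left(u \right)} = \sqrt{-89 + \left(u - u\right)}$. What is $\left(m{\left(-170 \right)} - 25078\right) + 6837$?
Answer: $-18241 + i \sqrt{89} \approx -18241.0 + 9.434 i$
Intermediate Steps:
$m{\left(u \right)} = i \sqrt{89}$ ($m{\left(u \right)} = \sqrt{-89 + 0} = \sqrt{-89} = i \sqrt{89}$)
$\left(m{\left(-170 \right)} - 25078\right) + 6837 = \left(i \sqrt{89} - 25078\right) + 6837 = \left(-25078 + i \sqrt{89}\right) + 6837 = -18241 + i \sqrt{89}$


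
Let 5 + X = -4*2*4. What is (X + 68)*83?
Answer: 2573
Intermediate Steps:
X = -37 (X = -5 - 4*2*4 = -5 - 8*4 = -5 - 32 = -37)
(X + 68)*83 = (-37 + 68)*83 = 31*83 = 2573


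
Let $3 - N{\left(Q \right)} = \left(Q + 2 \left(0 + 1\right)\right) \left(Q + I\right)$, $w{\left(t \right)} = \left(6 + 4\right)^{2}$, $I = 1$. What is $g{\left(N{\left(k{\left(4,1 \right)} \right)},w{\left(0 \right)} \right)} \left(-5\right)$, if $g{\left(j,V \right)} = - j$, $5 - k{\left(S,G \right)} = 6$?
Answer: $15$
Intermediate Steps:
$w{\left(t \right)} = 100$ ($w{\left(t \right)} = 10^{2} = 100$)
$k{\left(S,G \right)} = -1$ ($k{\left(S,G \right)} = 5 - 6 = -1$)
$N{\left(Q \right)} = 3 - \left(1 + Q\right) \left(2 + Q\right)$ ($N{\left(Q \right)} = 3 - \left(Q + 2 \left(0 + 1\right)\right) \left(Q + 1\right) = 3 - \left(Q + 2 \cdot 1\right) \left(1 + Q\right) = 3 - \left(Q + 2\right) \left(1 + Q\right) = 3 - \left(2 + Q\right) \left(1 + Q\right) = 3 - \left(1 + Q\right) \left(2 + Q\right)$)
$g{\left(N{\left(k{\left(4,1 \right)} \right)},w{\left(0 \right)} \right)} \left(-5\right) = - (1 - \left(-1\right)^{2} - -3) \left(-5\right) = - (1 - 1 + 3) \left(-5\right) = \left(-1\right) 3 \left(-5\right) = \left(-3\right) \left(-5\right) = 15$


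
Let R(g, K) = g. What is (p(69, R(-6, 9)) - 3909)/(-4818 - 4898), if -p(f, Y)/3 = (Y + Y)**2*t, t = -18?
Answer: -3867/9716 ≈ -0.39800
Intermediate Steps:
p(f, Y) = 216*Y**2 (p(f, Y) = -3*(Y + Y)**2*(-18) = -3*(2*Y)**2*(-18) = -3*4*Y**2*(-18) = -(-216)*Y**2 = 216*Y**2)
(p(69, R(-6, 9)) - 3909)/(-4818 - 4898) = (216*(-6)**2 - 3909)/(-4818 - 4898) = (216*36 - 3909)/(-9716) = (7776 - 3909)*(-1/9716) = 3867*(-1/9716) = -3867/9716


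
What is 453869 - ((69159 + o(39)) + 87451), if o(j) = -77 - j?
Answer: 297375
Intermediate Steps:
453869 - ((69159 + o(39)) + 87451) = 453869 - ((69159 + (-77 - 1*39)) + 87451) = 453869 - ((69159 + (-77 - 39)) + 87451) = 453869 - ((69159 - 116) + 87451) = 453869 - (69043 + 87451) = 453869 - 1*156494 = 453869 - 156494 = 297375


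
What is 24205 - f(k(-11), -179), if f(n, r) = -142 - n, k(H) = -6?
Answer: 24341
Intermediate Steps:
24205 - f(k(-11), -179) = 24205 - (-142 - 1*(-6)) = 24205 - (-142 + 6) = 24205 - 1*(-136) = 24205 + 136 = 24341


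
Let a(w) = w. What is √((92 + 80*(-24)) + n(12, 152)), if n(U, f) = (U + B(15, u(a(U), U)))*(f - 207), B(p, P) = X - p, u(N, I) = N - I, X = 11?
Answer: 18*I*√7 ≈ 47.624*I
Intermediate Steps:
B(p, P) = 11 - p
n(U, f) = (-207 + f)*(-4 + U) (n(U, f) = (U + (11 - 1*15))*(f - 207) = (U + (11 - 15))*(-207 + f) = (U - 4)*(-207 + f) = (-4 + U)*(-207 + f) = (-207 + f)*(-4 + U))
√((92 + 80*(-24)) + n(12, 152)) = √((92 + 80*(-24)) + (828 - 207*12 - 4*152 + 12*152)) = √((92 - 1920) + (828 - 2484 - 608 + 1824)) = √(-1828 - 440) = √(-2268) = 18*I*√7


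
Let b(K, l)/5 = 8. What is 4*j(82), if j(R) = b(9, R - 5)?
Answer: 160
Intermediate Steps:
b(K, l) = 40 (b(K, l) = 5*8 = 40)
j(R) = 40
4*j(82) = 4*40 = 160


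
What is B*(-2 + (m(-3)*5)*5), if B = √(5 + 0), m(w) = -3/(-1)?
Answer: 73*√5 ≈ 163.23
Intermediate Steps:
m(w) = 3 (m(w) = -3*(-1) = 3)
B = √5 ≈ 2.2361
B*(-2 + (m(-3)*5)*5) = √5*(-2 + (3*5)*5) = √5*(-2 + 15*5) = √5*(-2 + 75) = √5*73 = 73*√5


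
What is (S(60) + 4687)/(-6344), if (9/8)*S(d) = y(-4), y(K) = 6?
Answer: -14077/19032 ≈ -0.73965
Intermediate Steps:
S(d) = 16/3 (S(d) = (8/9)*6 = 16/3)
(S(60) + 4687)/(-6344) = (16/3 + 4687)/(-6344) = (14077/3)*(-1/6344) = -14077/19032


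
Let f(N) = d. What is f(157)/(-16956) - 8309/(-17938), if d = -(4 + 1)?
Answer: 70488547/152078364 ≈ 0.46350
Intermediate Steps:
d = -5 (d = -1*5 = -5)
f(N) = -5
f(157)/(-16956) - 8309/(-17938) = -5/(-16956) - 8309/(-17938) = -5*(-1/16956) - 8309*(-1/17938) = 5/16956 + 8309/17938 = 70488547/152078364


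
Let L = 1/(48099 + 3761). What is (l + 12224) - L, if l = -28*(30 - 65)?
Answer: 684759439/51860 ≈ 13204.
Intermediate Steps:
l = 980 (l = -28*(-35) = 980)
L = 1/51860 ≈ 1.9283e-5
(l + 12224) - L = (980 + 12224) - 1*1/51860 = 13204 - 1/51860 = 684759439/51860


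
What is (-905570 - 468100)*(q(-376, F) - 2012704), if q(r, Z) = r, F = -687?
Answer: 2765307603600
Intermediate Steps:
(-905570 - 468100)*(q(-376, F) - 2012704) = (-905570 - 468100)*(-376 - 2012704) = -1373670*(-2013080) = 2765307603600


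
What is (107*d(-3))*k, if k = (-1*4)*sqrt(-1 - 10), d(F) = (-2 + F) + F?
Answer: 3424*I*sqrt(11) ≈ 11356.0*I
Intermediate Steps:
d(F) = -2 + 2*F
k = -4*I*sqrt(11) ≈ -13.266*I
(107*d(-3))*k = (107*(-2 + 2*(-3)))*(-4*I*sqrt(11)) = (107*(-2 - 6))*(-4*I*sqrt(11)) = (107*(-8))*(-4*I*sqrt(11)) = -(-3424)*I*sqrt(11) = 3424*I*sqrt(11)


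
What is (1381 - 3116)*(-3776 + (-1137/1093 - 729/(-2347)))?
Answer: 16809261290930/2565271 ≈ 6.5526e+6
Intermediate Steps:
(1381 - 3116)*(-3776 + (-1137/1093 - 729/(-2347))) = -1735*(-3776 + (-1137*1/1093 - 729*(-1/2347))) = -1735*(-3776 + (-1137/1093 + 729/2347)) = -1735*(-3776 - 1871742/2565271) = -1735*(-9688335038/2565271) = 16809261290930/2565271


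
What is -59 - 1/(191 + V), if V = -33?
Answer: -9323/158 ≈ -59.006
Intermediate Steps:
-59 - 1/(191 + V) = -59 - 1/(191 - 33) = -59 - 1/158 = -9323/158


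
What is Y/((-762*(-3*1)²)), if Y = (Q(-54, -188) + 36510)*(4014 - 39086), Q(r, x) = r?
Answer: 213097472/1143 ≈ 1.8644e+5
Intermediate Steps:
Y = -1278584832 (Y = (-54 + 36510)*(4014 - 39086) = 36456*(-35072) = -1278584832)
Y/((-762*(-3*1)²)) = -1278584832/((-762*(-3*1)²)) = -1278584832/((-762*(-3)²)) = -1278584832/((-762*9)) = -1278584832/(-6858) = -1278584832*(-1/6858) = 213097472/1143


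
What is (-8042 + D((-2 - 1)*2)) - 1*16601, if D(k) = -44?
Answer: -24687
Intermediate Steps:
(-8042 + D((-2 - 1)*2)) - 1*16601 = (-8042 - 44) - 1*16601 = -8086 - 16601 = -24687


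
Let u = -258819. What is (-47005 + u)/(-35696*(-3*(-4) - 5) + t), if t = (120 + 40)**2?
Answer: 19114/14017 ≈ 1.3636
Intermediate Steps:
t = 25600 (t = 160**2 = 25600)
(-47005 + u)/(-35696*(-3*(-4) - 5) + t) = (-47005 - 258819)/(-35696*(-3*(-4) - 5) + 25600) = -305824/(-35696*(12 - 5) + 25600) = -305824/(-35696*7 + 25600) = -305824/(-249872 + 25600) = -305824/(-224272) = -305824*(-1/224272) = 19114/14017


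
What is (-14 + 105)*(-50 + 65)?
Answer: 1365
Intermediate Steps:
(-14 + 105)*(-50 + 65) = 91*15 = 1365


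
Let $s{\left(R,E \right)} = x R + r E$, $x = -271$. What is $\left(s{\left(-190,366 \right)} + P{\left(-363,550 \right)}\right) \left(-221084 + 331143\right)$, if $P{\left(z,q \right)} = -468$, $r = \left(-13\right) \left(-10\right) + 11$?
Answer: $11295135052$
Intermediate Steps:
$r = 141$ ($r = 130 + 11 = 141$)
$s{\left(R,E \right)} = - 271 R + 141 E$
$\left(s{\left(-190,366 \right)} + P{\left(-363,550 \right)}\right) \left(-221084 + 331143\right) = \left(\left(\left(-271\right) \left(-190\right) + 141 \cdot 366\right) - 468\right) \left(-221084 + 331143\right) = \left(\left(51490 + 51606\right) - 468\right) 110059 = \left(103096 - 468\right) 110059 = 102628 \cdot 110059 = 11295135052$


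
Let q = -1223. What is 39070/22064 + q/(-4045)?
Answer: 92511211/44624440 ≈ 2.0731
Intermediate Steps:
39070/22064 + q/(-4045) = 39070/22064 - 1223/(-4045) = 39070*(1/22064) - 1223*(-1/4045) = 19535/11032 + 1223/4045 = 92511211/44624440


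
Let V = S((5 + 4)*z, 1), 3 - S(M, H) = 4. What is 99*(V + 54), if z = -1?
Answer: 5247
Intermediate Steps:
S(M, H) = -1 (S(M, H) = 3 - 1*4 = 3 - 4 = -1)
V = -1
99*(V + 54) = 99*(-1 + 54) = 99*53 = 5247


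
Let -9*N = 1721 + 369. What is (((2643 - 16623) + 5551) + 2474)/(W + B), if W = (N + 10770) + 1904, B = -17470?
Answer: 53595/45254 ≈ 1.1843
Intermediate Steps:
N = -2090/9 (N = -(1721 + 369)/9 = -1/9*2090 = -2090/9 ≈ -232.22)
W = 111976/9 (W = (-2090/9 + 10770) + 1904 = 94840/9 + 1904 = 111976/9 ≈ 12442.)
(((2643 - 16623) + 5551) + 2474)/(W + B) = (((2643 - 16623) + 5551) + 2474)/(111976/9 - 17470) = ((-13980 + 5551) + 2474)/(-45254/9) = (-8429 + 2474)*(-9/45254) = -5955*(-9/45254) = 53595/45254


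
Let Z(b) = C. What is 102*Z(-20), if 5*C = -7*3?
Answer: -2142/5 ≈ -428.40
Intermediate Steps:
C = -21/5 (C = (-7*3)/5 = (1/5)*(-21) = -21/5 ≈ -4.2000)
Z(b) = -21/5
102*Z(-20) = 102*(-21/5) = -2142/5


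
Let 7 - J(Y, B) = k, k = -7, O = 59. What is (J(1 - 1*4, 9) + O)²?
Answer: 5329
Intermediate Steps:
J(Y, B) = 14 (J(Y, B) = 7 - 1*(-7) = 7 + 7 = 14)
(J(1 - 1*4, 9) + O)² = (14 + 59)² = 73² = 5329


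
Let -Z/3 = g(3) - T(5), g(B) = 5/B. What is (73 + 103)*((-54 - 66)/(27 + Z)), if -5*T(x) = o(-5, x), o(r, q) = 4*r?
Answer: -10560/17 ≈ -621.18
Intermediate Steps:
T(x) = 4 (T(x) = -4*(-5)/5 = -⅕*(-20) = 4)
Z = 7 (Z = -3*(5/3 - 1*4) = -3*(5*(⅓) - 4) = -3*(5/3 - 4) = -3*(-7/3) = 7)
(73 + 103)*((-54 - 66)/(27 + Z)) = (73 + 103)*((-54 - 66)/(27 + 7)) = 176*(-120/34) = 176*(-120*1/34) = 176*(-60/17) = -10560/17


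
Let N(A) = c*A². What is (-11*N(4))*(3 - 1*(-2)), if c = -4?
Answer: 3520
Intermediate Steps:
N(A) = -4*A²
(-11*N(4))*(3 - 1*(-2)) = (-(-44)*4²)*(3 - 1*(-2)) = (-(-44)*16)*(3 + 2) = -11*(-64)*5 = 704*5 = 3520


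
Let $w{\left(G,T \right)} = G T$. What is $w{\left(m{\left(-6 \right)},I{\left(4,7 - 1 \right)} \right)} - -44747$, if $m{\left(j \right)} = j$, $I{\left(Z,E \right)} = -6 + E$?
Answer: $44747$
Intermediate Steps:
$w{\left(m{\left(-6 \right)},I{\left(4,7 - 1 \right)} \right)} - -44747 = - 6 \left(-6 + \left(7 - 1\right)\right) - -44747 = - 6 \left(-6 + 6\right) + 44747 = \left(-6\right) 0 + 44747 = 0 + 44747 = 44747$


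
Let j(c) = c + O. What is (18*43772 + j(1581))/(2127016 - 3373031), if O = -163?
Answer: -789314/1246015 ≈ -0.63347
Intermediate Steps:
j(c) = -163 + c (j(c) = c - 163 = -163 + c)
(18*43772 + j(1581))/(2127016 - 3373031) = (18*43772 + (-163 + 1581))/(2127016 - 3373031) = (787896 + 1418)/(-1246015) = 789314*(-1/1246015) = -789314/1246015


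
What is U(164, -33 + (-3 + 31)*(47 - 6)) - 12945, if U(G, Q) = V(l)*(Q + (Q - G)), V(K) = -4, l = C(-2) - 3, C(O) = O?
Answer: -21209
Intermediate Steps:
l = -5 (l = -2 - 3 = -5)
U(G, Q) = -8*Q + 4*G (U(G, Q) = -4*(Q + (Q - G)) = -4*(-G + 2*Q) = -8*Q + 4*G)
U(164, -33 + (-3 + 31)*(47 - 6)) - 12945 = (-8*(-33 + (-3 + 31)*(47 - 6)) + 4*164) - 12945 = (-8*(-33 + 28*41) + 656) - 12945 = (-8*(-33 + 1148) + 656) - 12945 = (-8*1115 + 656) - 12945 = (-8920 + 656) - 12945 = -8264 - 12945 = -21209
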